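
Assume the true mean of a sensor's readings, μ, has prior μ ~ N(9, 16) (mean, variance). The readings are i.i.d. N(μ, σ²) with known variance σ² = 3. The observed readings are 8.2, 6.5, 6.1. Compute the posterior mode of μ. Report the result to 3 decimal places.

n = 3; x̄ = (8.2 + 6.5 + 6.1)/3 = 20.8/3 = 104/15 ≈ 6.9333.
For a Normal prior and Normal likelihood with known variance, the posterior is Normal; its mode equals its mean, the precision-weighted average.
Prior precision 1/σ₀² = 1/16 = 0.0625; data precision n/σ² = 3/3 = 1.
μ̂ = (0.0625·9 + 1·(104/15)) / (0.0625 + 1) = (1799/240)/1.0625 = 1799/255 ≈ 7.055.

μ̂_MAP = 7.055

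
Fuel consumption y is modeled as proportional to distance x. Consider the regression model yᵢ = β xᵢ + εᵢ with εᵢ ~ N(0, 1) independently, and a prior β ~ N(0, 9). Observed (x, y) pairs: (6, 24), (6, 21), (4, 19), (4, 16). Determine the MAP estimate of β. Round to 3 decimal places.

β̂_MAP = 3.938

log p(β | y) = −Σ(yᵢ − βxᵢ)²/(2·1) − β²/(2·9) + const.
Setting the derivative to zero: Σxᵢ(yᵢ − βxᵢ)/1 − β/9 = 0, so β = Σxᵢyᵢ / (Σxᵢ² + σ²/τ²).
Σxᵢyᵢ = 6·24 + 6·21 + 4·19 + 4·16 = 410; Σxᵢ² = 104; σ²/τ² = 1/9.
β̂_MAP = 410 / (104 + 1/9) = 410/(937/9) = 3690/937 ≈ 3.938.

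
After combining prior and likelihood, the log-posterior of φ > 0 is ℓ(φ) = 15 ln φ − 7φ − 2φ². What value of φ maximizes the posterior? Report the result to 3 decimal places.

ℓ'(φ) = 15/φ − 7 − 4φ. Setting this to zero and multiplying by φ: 4φ² + 7φ − 15 = 0.
φ = (−7 + √(7² + 4·4·15)) / (2·4) = (−7 + √289) / 8 = (−7 + 17)/8 = 5/4.
ℓ''(φ) = −15/φ² − 4 < 0, confirming a maximum.

φ̂_MAP = 1.250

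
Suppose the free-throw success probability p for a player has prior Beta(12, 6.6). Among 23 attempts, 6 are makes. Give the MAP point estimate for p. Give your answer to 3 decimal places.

Prior: Beta(12, 6.6).
Data: 6 successes in 23 trials. The binomial likelihood contributes p^6(1−p)^17, so the posterior is Beta(12+6, 6.6+17) = Beta(18, 23.6).
For Beta(a, b) with a, b > 1 the mode is (a−1)/(a+b−2) = 17/39.6 ≈ 0.429.

p̂_MAP = 0.429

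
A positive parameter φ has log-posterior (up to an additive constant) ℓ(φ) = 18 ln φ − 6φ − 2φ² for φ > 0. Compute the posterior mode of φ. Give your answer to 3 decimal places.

φ̂_MAP = 1.500

ℓ'(φ) = 18/φ − 6 − 4φ. Setting this to zero and multiplying by φ: 4φ² + 6φ − 18 = 0.
φ = (−6 + √(6² + 4·4·18)) / (2·4) = (−6 + √324) / 8 = (−6 + 18)/8 = 3/2.
ℓ''(φ) = −18/φ² − 4 < 0, confirming a maximum.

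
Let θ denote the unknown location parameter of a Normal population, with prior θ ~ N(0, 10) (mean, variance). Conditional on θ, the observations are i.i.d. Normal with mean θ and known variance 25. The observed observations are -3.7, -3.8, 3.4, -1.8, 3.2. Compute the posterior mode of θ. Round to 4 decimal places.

n = 5; x̄ = ((-3.7) + (-3.8) + 3.4 + (-1.8) + 3.2)/5 = -2.7/5 = -0.54.
For a Normal prior and Normal likelihood with known variance, the posterior is Normal; its mode equals its mean, the precision-weighted average.
Prior precision 1/σ₀² = 1/10 = 0.1; data precision n/σ² = 5/25 = 0.2.
θ̂ = (0.1·0 + 0.2·(-0.54)) / (0.1 + 0.2) = (-0.108)/0.3 = -0.3600.

θ̂_MAP = -0.3600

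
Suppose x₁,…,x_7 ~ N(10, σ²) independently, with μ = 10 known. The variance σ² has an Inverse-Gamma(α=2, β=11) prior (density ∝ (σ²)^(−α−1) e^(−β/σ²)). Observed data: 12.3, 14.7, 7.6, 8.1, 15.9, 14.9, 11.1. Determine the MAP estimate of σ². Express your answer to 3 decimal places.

Sum of squared deviations about the known mean: SS = (12.3−10)² + (14.7−10)² + (7.6−10)² + (8.1−10)² + (15.9−10)² + (14.9−10)² + (11.1−10)² = 96.78.
The Normal likelihood contributes (σ²)^(−n/2) exp(−SS/(2σ²)), so the posterior is Inverse-Gamma(α + n/2, β + SS/2) = Inverse-Gamma(5.5, 59.39).
The mode of Inverse-Gamma(a, b) is b/(a+1) = 59.39/6.5 ≈ 9.137.

σ̂²_MAP = 9.137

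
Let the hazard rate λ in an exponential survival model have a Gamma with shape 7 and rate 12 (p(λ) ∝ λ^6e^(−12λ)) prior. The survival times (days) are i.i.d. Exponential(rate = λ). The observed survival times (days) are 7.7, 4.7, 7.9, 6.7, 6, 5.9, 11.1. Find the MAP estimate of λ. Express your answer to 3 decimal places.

The Exponential(rate=λ) likelihood is ∝ λ^n e^(−λΣtᵢ). Here n = 7 and Σtᵢ = 7.7 + 4.7 + 7.9 + 6.7 + 6 + 5.9 + 11.1 = 50.
Posterior ∝ λ^6e^(−12λ) · λ^7e^(−50λ) = λ^13e^(−62λ), i.e. Gamma(14, 62).
Mode = (a−1)/b = 13/62 ≈ 0.210.

λ̂_MAP = 0.210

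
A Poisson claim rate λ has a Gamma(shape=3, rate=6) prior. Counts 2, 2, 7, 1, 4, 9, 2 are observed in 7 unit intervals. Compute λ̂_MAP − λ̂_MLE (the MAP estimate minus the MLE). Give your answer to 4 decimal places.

Σxᵢ = 27. Posterior is Gamma(30, 13); MAP = (30−1)/13 = 29/13 ≈ 2.23077.
MLE = x̄ = 27/7 ≈ 3.85714.
Difference = 29/13 − 27/7 = -148/91 ≈ -1.6264.

MAP − MLE = -1.6264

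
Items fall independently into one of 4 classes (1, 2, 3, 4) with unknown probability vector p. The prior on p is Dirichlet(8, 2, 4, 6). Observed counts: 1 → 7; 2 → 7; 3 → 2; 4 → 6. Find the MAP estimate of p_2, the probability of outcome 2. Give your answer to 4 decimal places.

The posterior is Dirichlet(αᵢ + nᵢ) = Dirichlet(15, 9, 6, 12).
For a Dirichlet(a₁,…,a_K) with all aᵢ > 1, the mode has j-th component (aⱼ − 1)/(Σaᵢ − K).
Here Σaᵢ = 42 and K = 4, so p_2 = (9 − 1)/(42 − 4) = 8/38 ≈ 0.2105.

MAP estimate: 0.2105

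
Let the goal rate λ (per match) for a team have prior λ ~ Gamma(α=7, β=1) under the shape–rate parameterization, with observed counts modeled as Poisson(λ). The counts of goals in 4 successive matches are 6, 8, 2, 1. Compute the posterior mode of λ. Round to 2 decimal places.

Σxᵢ = 6+8+2+1 = 17, with n = 4.
Posterior ∝ λ^6e^(−1λ) · λ^17e^(−4λ) = λ^23e^(−5λ), i.e. Gamma(shape=24, rate=5).
The mode of a Gamma(a, b) with a ≥ 1 (shape–rate) is (a−1)/b = 23/5 ≈ 4.60.

λ̂_MAP = 4.60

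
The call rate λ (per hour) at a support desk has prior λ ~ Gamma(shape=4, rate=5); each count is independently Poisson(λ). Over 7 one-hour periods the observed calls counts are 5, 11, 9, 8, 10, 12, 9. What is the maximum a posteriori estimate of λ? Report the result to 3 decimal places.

Σxᵢ = 5+11+9+8+10+12+9 = 64, with n = 7.
Posterior ∝ λ^3e^(−5λ) · λ^64e^(−7λ) = λ^67e^(−12λ), i.e. Gamma(shape=68, rate=12).
The mode of a Gamma(a, b) with a ≥ 1 (shape–rate) is (a−1)/b = 67/12 ≈ 5.583.

λ̂_MAP = 5.583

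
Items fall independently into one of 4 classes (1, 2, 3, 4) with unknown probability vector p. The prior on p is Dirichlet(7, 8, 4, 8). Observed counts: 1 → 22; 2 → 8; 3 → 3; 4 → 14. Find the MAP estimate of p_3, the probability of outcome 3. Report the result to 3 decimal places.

MAP estimate: 0.086

The posterior is Dirichlet(αᵢ + nᵢ) = Dirichlet(29, 16, 7, 22).
For a Dirichlet(a₁,…,a_K) with all aᵢ > 1, the mode has j-th component (aⱼ − 1)/(Σaᵢ − K).
Here Σaᵢ = 74 and K = 4, so p_3 = (7 − 1)/(74 − 4) = 6/70 ≈ 0.086.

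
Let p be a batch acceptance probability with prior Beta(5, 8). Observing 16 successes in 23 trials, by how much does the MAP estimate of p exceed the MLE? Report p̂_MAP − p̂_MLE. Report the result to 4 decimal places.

MAP − MLE = -0.1074

Posterior is Beta(21, 15); MAP = (21−1)/(36−2) = 20/34 ≈ 0.58824.
MLE ignores the prior: p̂_MLE = k/n = 16/23 ≈ 0.69565.
Difference = 20/34 − 16/23 = -42/391 ≈ -0.1074.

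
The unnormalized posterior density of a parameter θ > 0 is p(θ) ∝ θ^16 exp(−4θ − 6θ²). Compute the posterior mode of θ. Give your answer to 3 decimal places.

θ̂_MAP = 1.000

ℓ'(θ) = 16/θ − 4 − 12θ. Setting this to zero and multiplying by θ: 12θ² + 4θ − 16 = 0.
θ = (−4 + √(4² + 4·12·16)) / (2·12) = (−4 + √784) / 24 = (−4 + 28)/24 = 1.
ℓ''(θ) = −16/θ² − 12 < 0, confirming a maximum.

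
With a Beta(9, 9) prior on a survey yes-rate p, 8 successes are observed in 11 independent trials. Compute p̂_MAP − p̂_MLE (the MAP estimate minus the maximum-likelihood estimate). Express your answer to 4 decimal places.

Posterior is Beta(17, 12); MAP = (17−1)/(29−2) = 16/27 ≈ 0.59259.
MLE ignores the prior: p̂_MLE = k/n = 8/11 ≈ 0.72727.
Difference = 16/27 − 8/11 = -40/297 ≈ -0.1347.

MAP − MLE = -0.1347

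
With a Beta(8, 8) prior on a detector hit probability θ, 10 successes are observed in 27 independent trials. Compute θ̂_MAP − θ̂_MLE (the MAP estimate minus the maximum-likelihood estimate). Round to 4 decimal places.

MAP − MLE = 0.0443

Posterior is Beta(18, 25); MAP = (18−1)/(43−2) = 17/41 ≈ 0.41463.
MLE ignores the prior: θ̂_MLE = k/n = 10/27 ≈ 0.37037.
Difference = 17/41 − 10/27 = 49/1107 ≈ 0.0443.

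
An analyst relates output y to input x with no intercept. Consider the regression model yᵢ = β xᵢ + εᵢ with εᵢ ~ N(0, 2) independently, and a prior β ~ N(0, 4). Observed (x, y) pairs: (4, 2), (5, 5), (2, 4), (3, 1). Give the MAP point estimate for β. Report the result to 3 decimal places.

β̂_MAP = 0.807

log p(β | y) = −Σ(yᵢ − βxᵢ)²/(2·2) − β²/(2·4) + const.
Setting the derivative to zero: Σxᵢ(yᵢ − βxᵢ)/2 − β/4 = 0, so β = Σxᵢyᵢ / (Σxᵢ² + σ²/τ²).
Σxᵢyᵢ = 4·2 + 5·5 + 2·4 + 3·1 = 44; Σxᵢ² = 54; σ²/τ² = 0.5.
β̂_MAP = 44 / (54 + 0.5) = 44/54.5 ≈ 0.807.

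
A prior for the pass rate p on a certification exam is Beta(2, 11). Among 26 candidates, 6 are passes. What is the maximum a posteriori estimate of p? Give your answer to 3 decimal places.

p̂_MAP = 0.189

Prior: Beta(2, 11).
Data: 6 successes in 26 trials. The binomial likelihood contributes p^6(1−p)^20, so the posterior is Beta(2+6, 11+20) = Beta(8, 31).
For Beta(a, b) with a, b > 1 the mode is (a−1)/(a+b−2) = 7/37 ≈ 0.189.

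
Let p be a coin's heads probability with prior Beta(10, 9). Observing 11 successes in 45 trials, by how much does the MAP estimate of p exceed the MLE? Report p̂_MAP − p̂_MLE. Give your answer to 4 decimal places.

Posterior is Beta(21, 43); MAP = (21−1)/(64−2) = 20/62 ≈ 0.32258.
MLE ignores the prior: p̂_MLE = k/n = 11/45 ≈ 0.24444.
Difference = 20/62 − 11/45 = 109/1395 ≈ 0.0781.

MAP − MLE = 0.0781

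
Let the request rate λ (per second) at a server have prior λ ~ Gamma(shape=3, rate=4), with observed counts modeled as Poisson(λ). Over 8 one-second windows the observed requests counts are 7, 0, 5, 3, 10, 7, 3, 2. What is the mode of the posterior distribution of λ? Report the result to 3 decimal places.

λ̂_MAP = 3.250

Σxᵢ = 7+0+5+3+10+7+3+2 = 37, with n = 8.
Posterior ∝ λ^2e^(−4λ) · λ^37e^(−8λ) = λ^39e^(−12λ), i.e. Gamma(shape=40, rate=12).
The mode of a Gamma(a, b) with a ≥ 1 (shape–rate) is (a−1)/b = 39/12 ≈ 3.250.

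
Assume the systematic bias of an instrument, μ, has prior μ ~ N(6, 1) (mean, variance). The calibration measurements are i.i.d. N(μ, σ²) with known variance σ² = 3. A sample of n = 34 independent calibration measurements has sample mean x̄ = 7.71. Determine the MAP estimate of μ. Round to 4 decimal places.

n = 34, x̄ = 7.71.
For a Normal prior and Normal likelihood with known variance, the posterior is Normal; its mode equals its mean, the precision-weighted average.
Prior precision 1/σ₀² = 1/1 = 1; data precision n/σ² = 34/3.
μ̂ = (1·6 + (34/3)·7.71) / (1 + 34/3) = 93.38/(37/3) = 14007/1850 ≈ 7.5714.

μ̂_MAP = 7.5714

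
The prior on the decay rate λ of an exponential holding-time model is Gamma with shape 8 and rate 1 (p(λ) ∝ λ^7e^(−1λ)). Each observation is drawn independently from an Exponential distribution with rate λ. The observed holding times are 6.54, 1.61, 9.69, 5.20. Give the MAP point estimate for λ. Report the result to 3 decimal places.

The Exponential(rate=λ) likelihood is ∝ λ^n e^(−λΣtᵢ). Here n = 4 and Σtᵢ = 6.54 + 1.61 + 9.69 + 5.20 = 23.04.
Posterior ∝ λ^7e^(−1λ) · λ^4e^(−23.04λ) = λ^11e^(−24.04λ), i.e. Gamma(12, 24.04).
Mode = (a−1)/b = 11/24.04 ≈ 0.458.

λ̂_MAP = 0.458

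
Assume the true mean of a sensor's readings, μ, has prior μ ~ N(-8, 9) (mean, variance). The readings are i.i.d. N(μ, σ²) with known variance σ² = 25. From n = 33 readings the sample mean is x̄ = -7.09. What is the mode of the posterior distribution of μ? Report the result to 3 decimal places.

n = 33, x̄ = -7.09.
For a Normal prior and Normal likelihood with known variance, the posterior is Normal; its mode equals its mean, the precision-weighted average.
Prior precision 1/σ₀² = 1/9; data precision n/σ² = 33/25 = 1.32.
μ̂ = ((1/9)·(-8) + 1.32·(-7.09)) / (1/9 + 1.32) = (-230573/22500)/(322/225) = -32939/4600 ≈ -7.161.

μ̂_MAP = -7.161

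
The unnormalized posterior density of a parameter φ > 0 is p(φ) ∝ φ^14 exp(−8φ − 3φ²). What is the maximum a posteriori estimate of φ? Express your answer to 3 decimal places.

φ̂_MAP = 1.000

ℓ'(φ) = 14/φ − 8 − 6φ. Setting this to zero and multiplying by φ: 6φ² + 8φ − 14 = 0.
φ = (−8 + √(8² + 4·6·14)) / (2·6) = (−8 + √400) / 12 = (−8 + 20)/12 = 1.
ℓ''(φ) = −14/φ² − 6 < 0, confirming a maximum.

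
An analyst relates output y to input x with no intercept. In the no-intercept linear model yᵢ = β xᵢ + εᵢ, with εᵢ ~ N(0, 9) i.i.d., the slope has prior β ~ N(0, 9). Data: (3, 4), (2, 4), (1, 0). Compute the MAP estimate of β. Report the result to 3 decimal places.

β̂_MAP = 1.333

log p(β | y) = −Σ(yᵢ − βxᵢ)²/(2·9) − β²/(2·9) + const.
Setting the derivative to zero: Σxᵢ(yᵢ − βxᵢ)/9 − β/9 = 0, so β = Σxᵢyᵢ / (Σxᵢ² + σ²/τ²).
Σxᵢyᵢ = 3·4 + 2·4 + 1·0 = 20; Σxᵢ² = 14; σ²/τ² = 1.
β̂_MAP = 20 / (14 + 1) = 20/15 ≈ 1.333.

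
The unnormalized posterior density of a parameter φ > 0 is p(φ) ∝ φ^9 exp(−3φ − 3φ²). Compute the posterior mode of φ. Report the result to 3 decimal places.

ℓ'(φ) = 9/φ − 3 − 6φ. Setting this to zero and multiplying by φ: 6φ² + 3φ − 9 = 0.
φ = (−3 + √(3² + 4·6·9)) / (2·6) = (−3 + √225) / 12 = (−3 + 15)/12 = 1.
ℓ''(φ) = −9/φ² − 6 < 0, confirming a maximum.

φ̂_MAP = 1.000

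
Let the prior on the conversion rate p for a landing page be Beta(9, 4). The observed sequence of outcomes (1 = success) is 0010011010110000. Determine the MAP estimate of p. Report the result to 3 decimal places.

Prior: Beta(9, 4).
Data: 6 successes in 16 trials (from the sequence). The binomial likelihood contributes p^6(1−p)^10, so the posterior is Beta(9+6, 4+10) = Beta(15, 14).
For Beta(a, b) with a, b > 1 the mode is (a−1)/(a+b−2) = 14/27 ≈ 0.519.

p̂_MAP = 0.519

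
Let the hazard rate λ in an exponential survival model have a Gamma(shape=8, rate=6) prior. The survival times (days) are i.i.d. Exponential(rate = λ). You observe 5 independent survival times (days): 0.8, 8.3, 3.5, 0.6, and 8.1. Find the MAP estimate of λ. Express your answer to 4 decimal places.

The Exponential(rate=λ) likelihood is ∝ λ^n e^(−λΣtᵢ). Here n = 5 and Σtᵢ = 0.8 + 8.3 + 3.5 + 0.6 + 8.1 = 21.3.
Posterior ∝ λ^7e^(−6λ) · λ^5e^(−21.3λ) = λ^12e^(−27.3λ), i.e. Gamma(13, 27.3).
Mode = (a−1)/b = 12/27.3 ≈ 0.4396.

λ̂_MAP = 0.4396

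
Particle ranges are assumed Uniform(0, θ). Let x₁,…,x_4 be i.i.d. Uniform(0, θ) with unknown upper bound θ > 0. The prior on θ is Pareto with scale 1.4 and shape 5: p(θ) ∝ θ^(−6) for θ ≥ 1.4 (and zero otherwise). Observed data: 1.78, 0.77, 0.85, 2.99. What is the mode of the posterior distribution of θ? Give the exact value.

θ̂_MAP = 2.99

The Uniform(0, θ) likelihood is θ^(−n) for θ ≥ max(xᵢ), zero otherwise. Here max(xᵢ) = 2.99.
Posterior ∝ θ^(−6) · θ^(−4) = θ^(−10) on θ ≥ max(1.4, 2.99) = 2.99.
This density is strictly decreasing in θ, so the posterior mode lies at the lower boundary of the support.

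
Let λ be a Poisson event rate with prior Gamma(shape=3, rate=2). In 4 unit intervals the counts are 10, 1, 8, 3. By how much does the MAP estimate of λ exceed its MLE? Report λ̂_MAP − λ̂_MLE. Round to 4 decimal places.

Σxᵢ = 22. Posterior is Gamma(25, 6); MAP = (25−1)/6 = 24/6 ≈ 4.00000.
MLE = x̄ = 22/4 ≈ 5.50000.
Difference = 24/6 − 22/4 = -3/2 ≈ -1.5000.

MAP − MLE = -1.5000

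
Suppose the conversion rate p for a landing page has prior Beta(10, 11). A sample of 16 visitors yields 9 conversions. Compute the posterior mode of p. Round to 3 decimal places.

Prior: Beta(10, 11).
Data: 9 successes in 16 trials. The binomial likelihood contributes p^9(1−p)^7, so the posterior is Beta(10+9, 11+7) = Beta(19, 18).
For Beta(a, b) with a, b > 1 the mode is (a−1)/(a+b−2) = 18/35 ≈ 0.514.

p̂_MAP = 0.514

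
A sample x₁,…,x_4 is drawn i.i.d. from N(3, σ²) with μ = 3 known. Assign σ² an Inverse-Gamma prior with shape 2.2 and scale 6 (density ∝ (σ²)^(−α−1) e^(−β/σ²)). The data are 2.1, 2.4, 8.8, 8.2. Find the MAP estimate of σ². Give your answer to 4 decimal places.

Sum of squared deviations about the known mean: SS = (2.1−3)² + (2.4−3)² + (8.8−3)² + (8.2−3)² = 61.85.
The Normal likelihood contributes (σ²)^(−n/2) exp(−SS/(2σ²)), so the posterior is Inverse-Gamma(α + n/2, β + SS/2) = Inverse-Gamma(4.2, 36.925).
The mode of Inverse-Gamma(a, b) is b/(a+1) = 36.925/5.2 ≈ 7.1010.

σ̂²_MAP = 7.1010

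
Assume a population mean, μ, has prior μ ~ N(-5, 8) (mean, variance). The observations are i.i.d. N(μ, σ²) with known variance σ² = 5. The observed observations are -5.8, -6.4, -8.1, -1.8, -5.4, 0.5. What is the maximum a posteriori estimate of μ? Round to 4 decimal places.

μ̂_MAP = -4.5472

n = 6; x̄ = ((-5.8) + (-6.4) + (-8.1) + (-1.8) + (-5.4) + 0.5)/6 = -27/6 = -4.5.
For a Normal prior and Normal likelihood with known variance, the posterior is Normal; its mode equals its mean, the precision-weighted average.
Prior precision 1/σ₀² = 1/8 = 0.125; data precision n/σ² = 6/5 = 1.2.
μ̂ = (0.125·(-5) + 1.2·(-4.5)) / (0.125 + 1.2) = (-6.025)/1.325 = -241/53 ≈ -4.5472.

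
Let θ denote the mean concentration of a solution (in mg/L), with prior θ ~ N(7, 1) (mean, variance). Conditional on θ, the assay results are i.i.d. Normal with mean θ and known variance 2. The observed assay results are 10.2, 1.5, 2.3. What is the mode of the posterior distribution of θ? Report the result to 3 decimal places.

n = 3; x̄ = (10.2 + 1.5 + 2.3)/3 = 14/3 = 14/3 ≈ 4.6667.
For a Normal prior and Normal likelihood with known variance, the posterior is Normal; its mode equals its mean, the precision-weighted average.
Prior precision 1/σ₀² = 1/1 = 1; data precision n/σ² = 3/2 = 1.5.
θ̂ = (1·7 + 1.5·(14/3)) / (1 + 1.5) = 14/2.5 = 5.600.

θ̂_MAP = 5.600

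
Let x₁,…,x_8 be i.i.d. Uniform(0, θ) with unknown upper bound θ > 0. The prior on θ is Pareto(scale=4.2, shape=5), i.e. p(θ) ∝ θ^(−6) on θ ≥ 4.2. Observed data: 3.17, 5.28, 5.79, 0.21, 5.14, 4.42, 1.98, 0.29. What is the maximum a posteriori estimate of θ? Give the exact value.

The Uniform(0, θ) likelihood is θ^(−n) for θ ≥ max(xᵢ), zero otherwise. Here max(xᵢ) = 5.79.
Posterior ∝ θ^(−6) · θ^(−8) = θ^(−14) on θ ≥ max(4.2, 5.79) = 5.79.
This density is strictly decreasing in θ, so the posterior mode lies at the lower boundary of the support.

θ̂_MAP = 5.79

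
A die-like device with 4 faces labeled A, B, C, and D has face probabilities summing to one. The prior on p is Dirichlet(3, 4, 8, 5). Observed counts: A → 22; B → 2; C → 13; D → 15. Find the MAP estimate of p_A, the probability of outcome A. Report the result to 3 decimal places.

MAP estimate of p_A = 0.353

The posterior is Dirichlet(αᵢ + nᵢ) = Dirichlet(25, 6, 21, 20).
For a Dirichlet(a₁,…,a_K) with all aᵢ > 1, the mode has j-th component (aⱼ − 1)/(Σaᵢ − K).
Here Σaᵢ = 72 and K = 4, so p_A = (25 − 1)/(72 − 4) = 24/68 ≈ 0.353.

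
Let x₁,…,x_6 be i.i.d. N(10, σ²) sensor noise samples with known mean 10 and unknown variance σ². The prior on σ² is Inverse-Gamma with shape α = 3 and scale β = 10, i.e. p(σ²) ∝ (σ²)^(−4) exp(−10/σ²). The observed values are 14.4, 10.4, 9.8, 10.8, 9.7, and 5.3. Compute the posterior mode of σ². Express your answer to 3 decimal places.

σ̂²_MAP = 4.456

Sum of squared deviations about the known mean: SS = (14.4−10)² + (10.4−10)² + (9.8−10)² + (10.8−10)² + (9.7−10)² + (5.3−10)² = 42.38.
The Normal likelihood contributes (σ²)^(−n/2) exp(−SS/(2σ²)), so the posterior is Inverse-Gamma(α + n/2, β + SS/2) = Inverse-Gamma(6, 31.19).
The mode of Inverse-Gamma(a, b) is b/(a+1) = 31.19/7 ≈ 4.456.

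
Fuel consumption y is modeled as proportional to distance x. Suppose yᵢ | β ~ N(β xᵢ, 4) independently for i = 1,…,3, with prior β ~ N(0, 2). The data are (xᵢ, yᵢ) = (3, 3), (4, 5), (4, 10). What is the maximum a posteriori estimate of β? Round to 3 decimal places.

β̂_MAP = 1.605

log p(β | y) = −Σ(yᵢ − βxᵢ)²/(2·4) − β²/(2·2) + const.
Setting the derivative to zero: Σxᵢ(yᵢ − βxᵢ)/4 − β/2 = 0, so β = Σxᵢyᵢ / (Σxᵢ² + σ²/τ²).
Σxᵢyᵢ = 3·3 + 4·5 + 4·10 = 69; Σxᵢ² = 41; σ²/τ² = 2.
β̂_MAP = 69 / (41 + 2) = 69/43 ≈ 1.605.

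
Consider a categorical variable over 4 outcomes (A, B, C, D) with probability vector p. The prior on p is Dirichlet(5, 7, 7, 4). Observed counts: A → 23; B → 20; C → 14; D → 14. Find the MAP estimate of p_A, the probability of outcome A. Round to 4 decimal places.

MAP estimate of p_A = 0.3000

The posterior is Dirichlet(αᵢ + nᵢ) = Dirichlet(28, 27, 21, 18).
For a Dirichlet(a₁,…,a_K) with all aᵢ > 1, the mode has j-th component (aⱼ − 1)/(Σaᵢ − K).
Here Σaᵢ = 94 and K = 4, so p_A = (28 − 1)/(94 − 4) = 27/90 ≈ 0.3000.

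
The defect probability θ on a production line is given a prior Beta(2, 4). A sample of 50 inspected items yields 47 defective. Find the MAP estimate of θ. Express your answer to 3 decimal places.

Prior: Beta(2, 4).
Data: 47 successes in 50 trials. The binomial likelihood contributes θ^47(1−θ)^3, so the posterior is Beta(2+47, 4+3) = Beta(49, 7).
For Beta(a, b) with a, b > 1 the mode is (a−1)/(a+b−2) = 48/54 ≈ 0.889.

θ̂_MAP = 0.889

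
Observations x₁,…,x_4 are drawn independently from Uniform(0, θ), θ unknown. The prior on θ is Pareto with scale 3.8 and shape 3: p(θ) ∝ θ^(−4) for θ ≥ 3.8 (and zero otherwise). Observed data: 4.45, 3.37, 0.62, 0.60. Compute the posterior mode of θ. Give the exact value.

The Uniform(0, θ) likelihood is θ^(−n) for θ ≥ max(xᵢ), zero otherwise. Here max(xᵢ) = 4.45.
Posterior ∝ θ^(−4) · θ^(−4) = θ^(−8) on θ ≥ max(3.8, 4.45) = 4.45.
This density is strictly decreasing in θ, so the posterior mode lies at the lower boundary of the support.

θ̂_MAP = 4.45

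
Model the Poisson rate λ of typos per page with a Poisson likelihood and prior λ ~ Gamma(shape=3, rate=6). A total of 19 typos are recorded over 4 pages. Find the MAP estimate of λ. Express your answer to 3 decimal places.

λ̂_MAP = 2.100

Σxᵢ = 19, n = 4.
Posterior ∝ λ^2e^(−6λ) · λ^19e^(−4λ) = λ^21e^(−10λ), i.e. Gamma(shape=22, rate=10).
The mode of a Gamma(a, b) with a ≥ 1 (shape–rate) is (a−1)/b = 21/10 ≈ 2.100.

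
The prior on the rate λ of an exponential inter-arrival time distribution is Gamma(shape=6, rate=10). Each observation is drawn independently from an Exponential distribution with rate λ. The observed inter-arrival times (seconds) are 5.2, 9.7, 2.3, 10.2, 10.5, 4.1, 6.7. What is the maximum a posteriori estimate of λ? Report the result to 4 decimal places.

The Exponential(rate=λ) likelihood is ∝ λ^n e^(−λΣtᵢ). Here n = 7 and Σtᵢ = 5.2 + 9.7 + 2.3 + 10.2 + 10.5 + 4.1 + 6.7 = 48.7.
Posterior ∝ λ^5e^(−10λ) · λ^7e^(−48.7λ) = λ^12e^(−58.7λ), i.e. Gamma(13, 58.7).
Mode = (a−1)/b = 12/58.7 ≈ 0.2044.

λ̂_MAP = 0.2044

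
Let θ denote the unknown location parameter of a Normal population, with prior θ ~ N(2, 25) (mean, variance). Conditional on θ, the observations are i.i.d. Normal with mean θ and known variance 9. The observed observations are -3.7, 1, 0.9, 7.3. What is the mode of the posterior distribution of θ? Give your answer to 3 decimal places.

θ̂_MAP = 1.427

n = 4; x̄ = ((-3.7) + 1 + 0.9 + 7.3)/4 = 5.5/4 = 1.375.
For a Normal prior and Normal likelihood with known variance, the posterior is Normal; its mode equals its mean, the precision-weighted average.
Prior precision 1/σ₀² = 1/25 = 0.04; data precision n/σ² = 4/9.
θ̂ = (0.04·2 + (4/9)·1.375) / (0.04 + 4/9) = (311/450)/(109/225) = 311/218 ≈ 1.427.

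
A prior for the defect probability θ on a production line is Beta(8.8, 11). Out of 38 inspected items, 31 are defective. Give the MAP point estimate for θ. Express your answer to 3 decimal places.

Prior: Beta(8.8, 11).
Data: 31 successes in 38 trials. The binomial likelihood contributes θ^31(1−θ)^7, so the posterior is Beta(8.8+31, 11+7) = Beta(39.8, 18).
For Beta(a, b) with a, b > 1 the mode is (a−1)/(a+b−2) = 38.8/55.8 ≈ 0.695.

θ̂_MAP = 0.695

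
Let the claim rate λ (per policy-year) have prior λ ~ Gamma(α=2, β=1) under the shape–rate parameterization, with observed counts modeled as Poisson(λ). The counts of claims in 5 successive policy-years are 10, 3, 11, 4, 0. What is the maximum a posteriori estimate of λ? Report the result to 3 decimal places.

Σxᵢ = 10+3+11+4+0 = 28, with n = 5.
Posterior ∝ λe^(−1λ) · λ^28e^(−5λ) = λ^29e^(−6λ), i.e. Gamma(shape=30, rate=6).
The mode of a Gamma(a, b) with a ≥ 1 (shape–rate) is (a−1)/b = 29/6 ≈ 4.833.

λ̂_MAP = 4.833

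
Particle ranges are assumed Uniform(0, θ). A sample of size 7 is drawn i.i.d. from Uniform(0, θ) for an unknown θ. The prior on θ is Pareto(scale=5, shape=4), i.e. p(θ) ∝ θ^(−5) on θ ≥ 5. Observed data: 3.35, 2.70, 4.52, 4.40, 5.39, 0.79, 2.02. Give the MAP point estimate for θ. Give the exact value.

θ̂_MAP = 5.39

The Uniform(0, θ) likelihood is θ^(−n) for θ ≥ max(xᵢ), zero otherwise. Here max(xᵢ) = 5.39.
Posterior ∝ θ^(−5) · θ^(−7) = θ^(−12) on θ ≥ max(5, 5.39) = 5.39.
This density is strictly decreasing in θ, so the posterior mode lies at the lower boundary of the support.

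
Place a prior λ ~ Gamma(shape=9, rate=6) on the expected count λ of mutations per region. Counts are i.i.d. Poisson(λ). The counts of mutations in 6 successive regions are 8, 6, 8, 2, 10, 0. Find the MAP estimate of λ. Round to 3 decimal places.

Σxᵢ = 8+6+8+2+10+0 = 34, with n = 6.
Posterior ∝ λ^8e^(−6λ) · λ^34e^(−6λ) = λ^42e^(−12λ), i.e. Gamma(shape=43, rate=12).
The mode of a Gamma(a, b) with a ≥ 1 (shape–rate) is (a−1)/b = 42/12 ≈ 3.500.

λ̂_MAP = 3.500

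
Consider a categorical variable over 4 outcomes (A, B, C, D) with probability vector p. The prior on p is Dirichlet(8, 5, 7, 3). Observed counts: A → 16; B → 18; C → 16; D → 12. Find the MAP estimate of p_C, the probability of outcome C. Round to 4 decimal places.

The posterior is Dirichlet(αᵢ + nᵢ) = Dirichlet(24, 23, 23, 15).
For a Dirichlet(a₁,…,a_K) with all aᵢ > 1, the mode has j-th component (aⱼ − 1)/(Σaᵢ − K).
Here Σaᵢ = 85 and K = 4, so p_C = (23 − 1)/(85 − 4) = 22/81 ≈ 0.2716.

MAP estimate of p_C = 0.2716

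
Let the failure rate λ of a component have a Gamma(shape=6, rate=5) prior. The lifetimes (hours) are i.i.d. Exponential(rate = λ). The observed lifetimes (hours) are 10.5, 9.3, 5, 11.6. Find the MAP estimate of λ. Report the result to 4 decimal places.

The Exponential(rate=λ) likelihood is ∝ λ^n e^(−λΣtᵢ). Here n = 4 and Σtᵢ = 10.5 + 9.3 + 5 + 11.6 = 36.4.
Posterior ∝ λ^5e^(−5λ) · λ^4e^(−36.4λ) = λ^9e^(−41.4λ), i.e. Gamma(10, 41.4).
Mode = (a−1)/b = 9/41.4 ≈ 0.2174.

λ̂_MAP = 0.2174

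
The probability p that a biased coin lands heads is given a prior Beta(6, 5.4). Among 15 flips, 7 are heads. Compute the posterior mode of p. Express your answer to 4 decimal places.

Prior: Beta(6, 5.4).
Data: 7 successes in 15 trials. The binomial likelihood contributes p^7(1−p)^8, so the posterior is Beta(6+7, 5.4+8) = Beta(13, 13.4).
For Beta(a, b) with a, b > 1 the mode is (a−1)/(a+b−2) = 12/24.4 ≈ 0.4918.

p̂_MAP = 0.4918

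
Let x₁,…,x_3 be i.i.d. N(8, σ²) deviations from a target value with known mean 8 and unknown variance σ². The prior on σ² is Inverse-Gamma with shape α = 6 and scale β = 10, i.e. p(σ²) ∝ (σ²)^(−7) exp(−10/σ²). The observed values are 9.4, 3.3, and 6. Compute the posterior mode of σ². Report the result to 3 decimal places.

σ̂²_MAP = 2.826

Sum of squared deviations about the known mean: SS = (9.4−8)² + (3.3−8)² + (6−8)² = 28.05.
The Normal likelihood contributes (σ²)^(−n/2) exp(−SS/(2σ²)), so the posterior is Inverse-Gamma(α + n/2, β + SS/2) = Inverse-Gamma(7.5, 24.025).
The mode of Inverse-Gamma(a, b) is b/(a+1) = 24.025/8.5 ≈ 2.826.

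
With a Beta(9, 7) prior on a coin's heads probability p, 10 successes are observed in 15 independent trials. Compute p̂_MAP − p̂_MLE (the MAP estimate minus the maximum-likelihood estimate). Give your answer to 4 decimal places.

Posterior is Beta(19, 12); MAP = (19−1)/(31−2) = 18/29 ≈ 0.62069.
MLE ignores the prior: p̂_MLE = k/n = 10/15 ≈ 0.66667.
Difference = 18/29 − 10/15 = -4/87 ≈ -0.0460.

MAP − MLE = -0.0460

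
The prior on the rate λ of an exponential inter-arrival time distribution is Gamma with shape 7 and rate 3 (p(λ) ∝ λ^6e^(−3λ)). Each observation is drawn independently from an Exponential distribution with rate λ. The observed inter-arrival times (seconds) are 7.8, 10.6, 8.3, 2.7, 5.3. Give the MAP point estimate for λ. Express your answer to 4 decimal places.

The Exponential(rate=λ) likelihood is ∝ λ^n e^(−λΣtᵢ). Here n = 5 and Σtᵢ = 7.8 + 10.6 + 8.3 + 2.7 + 5.3 = 34.7.
Posterior ∝ λ^6e^(−3λ) · λ^5e^(−34.7λ) = λ^11e^(−37.7λ), i.e. Gamma(12, 37.7).
Mode = (a−1)/b = 11/37.7 ≈ 0.2918.

λ̂_MAP = 0.2918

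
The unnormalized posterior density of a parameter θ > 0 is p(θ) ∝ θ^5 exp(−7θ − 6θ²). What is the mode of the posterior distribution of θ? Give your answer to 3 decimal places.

θ̂_MAP = 0.417

ℓ'(θ) = 5/θ − 7 − 12θ. Setting this to zero and multiplying by θ: 12θ² + 7θ − 5 = 0.
θ = (−7 + √(7² + 4·12·5)) / (2·12) = (−7 + √289) / 24 = (−7 + 17)/24 = 5/12.
ℓ''(θ) = −5/θ² − 12 < 0, confirming a maximum.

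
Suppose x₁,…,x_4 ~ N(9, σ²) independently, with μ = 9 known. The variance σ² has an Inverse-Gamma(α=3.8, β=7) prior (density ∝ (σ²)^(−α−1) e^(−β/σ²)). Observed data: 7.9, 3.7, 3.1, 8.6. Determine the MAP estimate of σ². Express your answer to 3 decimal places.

Sum of squared deviations about the known mean: SS = (7.9−9)² + (3.7−9)² + (3.1−9)² + (8.6−9)² = 64.27.
The Normal likelihood contributes (σ²)^(−n/2) exp(−SS/(2σ²)), so the posterior is Inverse-Gamma(α + n/2, β + SS/2) = Inverse-Gamma(5.8, 39.135).
The mode of Inverse-Gamma(a, b) is b/(a+1) = 39.135/6.8 ≈ 5.755.

σ̂²_MAP = 5.755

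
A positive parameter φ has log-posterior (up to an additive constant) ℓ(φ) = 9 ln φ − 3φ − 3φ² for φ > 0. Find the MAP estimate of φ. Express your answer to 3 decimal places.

φ̂_MAP = 1.000

ℓ'(φ) = 9/φ − 3 − 6φ. Setting this to zero and multiplying by φ: 6φ² + 3φ − 9 = 0.
φ = (−3 + √(3² + 4·6·9)) / (2·6) = (−3 + √225) / 12 = (−3 + 15)/12 = 1.
ℓ''(φ) = −9/φ² − 6 < 0, confirming a maximum.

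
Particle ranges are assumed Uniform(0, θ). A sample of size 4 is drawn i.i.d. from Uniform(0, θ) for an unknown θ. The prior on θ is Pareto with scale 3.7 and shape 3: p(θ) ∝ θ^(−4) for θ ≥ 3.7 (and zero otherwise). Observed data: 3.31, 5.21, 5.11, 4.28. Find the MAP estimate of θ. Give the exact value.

θ̂_MAP = 5.21

The Uniform(0, θ) likelihood is θ^(−n) for θ ≥ max(xᵢ), zero otherwise. Here max(xᵢ) = 5.21.
Posterior ∝ θ^(−4) · θ^(−4) = θ^(−8) on θ ≥ max(3.7, 5.21) = 5.21.
This density is strictly decreasing in θ, so the posterior mode lies at the lower boundary of the support.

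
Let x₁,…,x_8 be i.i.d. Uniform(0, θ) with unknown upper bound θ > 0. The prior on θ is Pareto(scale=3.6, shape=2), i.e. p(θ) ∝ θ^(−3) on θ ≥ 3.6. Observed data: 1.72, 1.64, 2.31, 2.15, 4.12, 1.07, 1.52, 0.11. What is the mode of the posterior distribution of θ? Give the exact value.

θ̂_MAP = 4.12

The Uniform(0, θ) likelihood is θ^(−n) for θ ≥ max(xᵢ), zero otherwise. Here max(xᵢ) = 4.12.
Posterior ∝ θ^(−3) · θ^(−8) = θ^(−11) on θ ≥ max(3.6, 4.12) = 4.12.
This density is strictly decreasing in θ, so the posterior mode lies at the lower boundary of the support.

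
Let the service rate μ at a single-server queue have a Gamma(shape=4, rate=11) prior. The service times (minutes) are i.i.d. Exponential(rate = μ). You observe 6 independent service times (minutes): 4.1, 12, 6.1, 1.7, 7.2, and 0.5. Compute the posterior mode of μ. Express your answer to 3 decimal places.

μ̂_MAP = 0.211

The Exponential(rate=μ) likelihood is ∝ μ^n e^(−μΣtᵢ). Here n = 6 and Σtᵢ = 4.1 + 12 + 6.1 + 1.7 + 7.2 + 0.5 = 31.6.
Posterior ∝ μ^3e^(−11μ) · μ^6e^(−31.6μ) = μ^9e^(−42.6μ), i.e. Gamma(10, 42.6).
Mode = (a−1)/b = 9/42.6 ≈ 0.211.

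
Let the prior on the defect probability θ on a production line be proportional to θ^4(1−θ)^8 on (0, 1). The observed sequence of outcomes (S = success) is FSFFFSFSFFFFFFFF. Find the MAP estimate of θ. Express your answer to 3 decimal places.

The prior density ∝ θ^4(1−θ)^8 is the kernel of Beta(5, 9).
Data: 3 successes in 16 trials (from the sequence). The binomial likelihood contributes θ^3(1−θ)^13, so the posterior is Beta(5+3, 9+13) = Beta(8, 22).
For Beta(a, b) with a, b > 1 the mode is (a−1)/(a+b−2) = 7/28 ≈ 0.250.

θ̂_MAP = 0.250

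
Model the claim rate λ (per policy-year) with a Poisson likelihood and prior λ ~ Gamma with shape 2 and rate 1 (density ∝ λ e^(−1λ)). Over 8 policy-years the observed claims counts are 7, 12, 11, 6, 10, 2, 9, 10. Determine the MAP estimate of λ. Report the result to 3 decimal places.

λ̂_MAP = 7.556

Σxᵢ = 7+12+11+6+10+2+9+10 = 67, with n = 8.
Posterior ∝ λe^(−1λ) · λ^67e^(−8λ) = λ^68e^(−9λ), i.e. Gamma(shape=69, rate=9).
The mode of a Gamma(a, b) with a ≥ 1 (shape–rate) is (a−1)/b = 68/9 ≈ 7.556.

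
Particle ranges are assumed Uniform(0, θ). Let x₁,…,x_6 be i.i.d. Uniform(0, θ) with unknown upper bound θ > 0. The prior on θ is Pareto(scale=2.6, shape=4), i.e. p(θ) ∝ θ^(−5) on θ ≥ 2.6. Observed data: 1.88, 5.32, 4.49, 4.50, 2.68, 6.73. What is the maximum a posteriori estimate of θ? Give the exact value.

The Uniform(0, θ) likelihood is θ^(−n) for θ ≥ max(xᵢ), zero otherwise. Here max(xᵢ) = 6.73.
Posterior ∝ θ^(−5) · θ^(−6) = θ^(−11) on θ ≥ max(2.6, 6.73) = 6.73.
This density is strictly decreasing in θ, so the posterior mode lies at the lower boundary of the support.

θ̂_MAP = 6.73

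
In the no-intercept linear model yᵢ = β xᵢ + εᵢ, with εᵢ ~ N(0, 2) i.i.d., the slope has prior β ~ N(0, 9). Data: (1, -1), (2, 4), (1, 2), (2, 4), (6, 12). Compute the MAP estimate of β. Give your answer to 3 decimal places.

log p(β | y) = −Σ(yᵢ − βxᵢ)²/(2·2) − β²/(2·9) + const.
Setting the derivative to zero: Σxᵢ(yᵢ − βxᵢ)/2 − β/9 = 0, so β = Σxᵢyᵢ / (Σxᵢ² + σ²/τ²).
Σxᵢyᵢ = 1·(-1) + 2·4 + 1·2 + 2·4 + 6·12 = 89; Σxᵢ² = 46; σ²/τ² = 2/9.
β̂_MAP = 89 / (46 + 2/9) = 89/(416/9) = 801/416 ≈ 1.925.

β̂_MAP = 1.925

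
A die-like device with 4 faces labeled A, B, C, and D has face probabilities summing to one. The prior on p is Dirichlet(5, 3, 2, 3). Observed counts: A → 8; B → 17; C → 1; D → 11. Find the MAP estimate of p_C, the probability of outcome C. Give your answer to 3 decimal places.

MAP estimate of p_C = 0.043

The posterior is Dirichlet(αᵢ + nᵢ) = Dirichlet(13, 20, 3, 14).
For a Dirichlet(a₁,…,a_K) with all aᵢ > 1, the mode has j-th component (aⱼ − 1)/(Σaᵢ − K).
Here Σaᵢ = 50 and K = 4, so p_C = (3 − 1)/(50 − 4) = 2/46 ≈ 0.043.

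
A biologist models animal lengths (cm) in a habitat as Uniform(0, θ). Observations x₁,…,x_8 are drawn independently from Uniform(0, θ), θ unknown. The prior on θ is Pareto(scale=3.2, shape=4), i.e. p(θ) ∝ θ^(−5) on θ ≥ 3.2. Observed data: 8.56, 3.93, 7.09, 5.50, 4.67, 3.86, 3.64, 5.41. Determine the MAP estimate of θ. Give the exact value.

θ̂_MAP = 8.56

The Uniform(0, θ) likelihood is θ^(−n) for θ ≥ max(xᵢ), zero otherwise. Here max(xᵢ) = 8.56.
Posterior ∝ θ^(−5) · θ^(−8) = θ^(−13) on θ ≥ max(3.2, 8.56) = 8.56.
This density is strictly decreasing in θ, so the posterior mode lies at the lower boundary of the support.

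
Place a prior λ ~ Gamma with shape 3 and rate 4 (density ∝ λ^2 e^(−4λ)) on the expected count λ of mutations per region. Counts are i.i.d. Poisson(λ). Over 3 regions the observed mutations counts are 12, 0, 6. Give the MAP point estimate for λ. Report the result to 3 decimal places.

Σxᵢ = 12+0+6 = 18, with n = 3.
Posterior ∝ λ^2e^(−4λ) · λ^18e^(−3λ) = λ^20e^(−7λ), i.e. Gamma(shape=21, rate=7).
The mode of a Gamma(a, b) with a ≥ 1 (shape–rate) is (a−1)/b = 20/7 ≈ 2.857.

λ̂_MAP = 2.857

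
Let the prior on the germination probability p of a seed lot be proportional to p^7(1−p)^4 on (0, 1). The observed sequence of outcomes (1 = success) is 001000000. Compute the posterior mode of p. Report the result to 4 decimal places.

The prior density ∝ p^7(1−p)^4 is the kernel of Beta(8, 5).
Data: 1 success in 9 trials (from the sequence). The binomial likelihood contributes p(1−p)^8, so the posterior is Beta(8+1, 5+8) = Beta(9, 13).
For Beta(a, b) with a, b > 1 the mode is (a−1)/(a+b−2) = 8/20 ≈ 0.4000.

p̂_MAP = 0.4000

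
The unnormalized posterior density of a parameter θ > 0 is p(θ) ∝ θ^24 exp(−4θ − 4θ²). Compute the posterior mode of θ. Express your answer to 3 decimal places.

ℓ'(θ) = 24/θ − 4 − 8θ. Setting this to zero and multiplying by θ: 8θ² + 4θ − 24 = 0.
θ = (−4 + √(4² + 4·8·24)) / (2·8) = (−4 + √784) / 16 = (−4 + 28)/16 = 3/2.
ℓ''(θ) = −24/θ² − 8 < 0, confirming a maximum.

θ̂_MAP = 1.500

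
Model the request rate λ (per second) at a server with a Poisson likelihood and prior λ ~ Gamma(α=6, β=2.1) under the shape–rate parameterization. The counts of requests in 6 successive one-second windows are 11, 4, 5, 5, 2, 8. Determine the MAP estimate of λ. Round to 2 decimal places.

λ̂_MAP = 4.94

Σxᵢ = 11+4+5+5+2+8 = 35, with n = 6.
Posterior ∝ λ^5e^(−2.1λ) · λ^35e^(−6λ) = λ^40e^(−8.1λ), i.e. Gamma(shape=41, rate=8.1).
The mode of a Gamma(a, b) with a ≥ 1 (shape–rate) is (a−1)/b = 40/8.1 ≈ 4.94.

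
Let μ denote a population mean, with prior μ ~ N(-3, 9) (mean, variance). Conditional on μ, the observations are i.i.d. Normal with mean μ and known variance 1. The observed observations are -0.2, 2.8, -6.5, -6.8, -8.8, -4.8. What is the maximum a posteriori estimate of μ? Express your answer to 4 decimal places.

μ̂_MAP = -4.0309

n = 6; x̄ = ((-0.2) + 2.8 + (-6.5) + (-6.8) + (-8.8) + (-4.8))/6 = -24.3/6 = -4.05.
For a Normal prior and Normal likelihood with known variance, the posterior is Normal; its mode equals its mean, the precision-weighted average.
Prior precision 1/σ₀² = 1/9; data precision n/σ² = 6/1 = 6.
μ̂ = ((1/9)·(-3) + 6·(-4.05)) / (1/9 + 6) = (-739/30)/(55/9) = -2217/550 ≈ -4.0309.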